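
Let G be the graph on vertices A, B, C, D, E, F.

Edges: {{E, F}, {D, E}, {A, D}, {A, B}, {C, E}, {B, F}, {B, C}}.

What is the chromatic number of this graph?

The cycle B-A-D-E-F-B has odd length 5, so it cannot be 2-colored; at least 3 colors are needed.
3 colors suffice: A=3, B=1, C=2, D=2, E=1, F=2. No two adjacent vertices share a color.

3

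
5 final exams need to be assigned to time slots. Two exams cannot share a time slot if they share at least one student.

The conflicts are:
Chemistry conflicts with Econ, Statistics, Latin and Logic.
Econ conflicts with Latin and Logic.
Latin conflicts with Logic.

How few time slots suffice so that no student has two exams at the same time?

Chemistry, Econ, Latin, Logic pairwise conflict, so at least 4 time slots are needed.
A valid assignment using 4 time slots: Chemistry=1, Econ=3, Statistics=2, Latin=4, Logic=2. No two conflicting exams share a time slot.

4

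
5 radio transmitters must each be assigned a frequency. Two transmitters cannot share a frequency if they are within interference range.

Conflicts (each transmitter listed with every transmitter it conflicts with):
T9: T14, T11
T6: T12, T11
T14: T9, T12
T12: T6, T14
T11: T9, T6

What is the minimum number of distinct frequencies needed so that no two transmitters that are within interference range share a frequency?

3

The cycle T6-T11-T9-T14-T12-T6 has odd length 5, so it cannot be 2-colored; at least 3 frequencies are needed.
Using 3 frequencies: T9=1, T6=1, T14=3, T12=2, T11=2. No two conflicting transmitters share a frequency.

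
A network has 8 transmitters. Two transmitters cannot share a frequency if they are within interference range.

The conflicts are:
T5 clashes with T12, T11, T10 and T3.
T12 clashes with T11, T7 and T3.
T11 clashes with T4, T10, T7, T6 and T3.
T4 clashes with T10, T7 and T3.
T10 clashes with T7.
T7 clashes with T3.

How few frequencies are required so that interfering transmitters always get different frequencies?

4

T12, T11, T7, T3 are mutually in conflict, so at least 4 frequencies are needed.
A valid assignment using 4 frequencies: T5=3, T12=4, T11=1, T4=4, T10=2, T7=3, T6=2, T3=2. Each listed conflict is separated.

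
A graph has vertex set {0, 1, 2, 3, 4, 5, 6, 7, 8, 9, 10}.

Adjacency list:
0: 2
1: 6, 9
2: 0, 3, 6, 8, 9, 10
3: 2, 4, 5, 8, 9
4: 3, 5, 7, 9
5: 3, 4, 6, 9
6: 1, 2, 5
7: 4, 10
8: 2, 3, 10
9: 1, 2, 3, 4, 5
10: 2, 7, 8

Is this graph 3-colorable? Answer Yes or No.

No

3, 4, 5, 9 form a clique, so at least 4 colors are needed.
So 3 colors are not enough.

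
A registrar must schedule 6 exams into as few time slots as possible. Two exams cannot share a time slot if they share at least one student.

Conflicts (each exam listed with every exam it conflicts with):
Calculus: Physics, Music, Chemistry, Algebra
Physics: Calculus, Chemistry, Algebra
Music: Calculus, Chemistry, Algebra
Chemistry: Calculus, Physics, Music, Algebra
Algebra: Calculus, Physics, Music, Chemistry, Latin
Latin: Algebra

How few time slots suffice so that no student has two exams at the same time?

4

Calculus, Physics, Chemistry, Algebra all conflict with each other, so at least 4 time slots are needed.
4 time slots suffice: time slot 1 → {Algebra}; time slot 2 → {Calculus, Latin}; time slot 3 → {Chemistry}; time slot 4 → {Physics, Music}. No two conflicting exams share a time slot.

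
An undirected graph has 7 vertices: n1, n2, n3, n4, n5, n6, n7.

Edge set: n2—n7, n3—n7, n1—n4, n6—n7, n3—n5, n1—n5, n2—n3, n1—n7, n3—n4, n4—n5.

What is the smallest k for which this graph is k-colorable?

n3, n4, n5 are mutually adjacent, so at least 3 colors are needed.
3 colors suffice: color 1 → {n1, n3, n6}; color 2 → {n4, n7}; color 3 → {n2, n5}. Every edge joins two different colors.

3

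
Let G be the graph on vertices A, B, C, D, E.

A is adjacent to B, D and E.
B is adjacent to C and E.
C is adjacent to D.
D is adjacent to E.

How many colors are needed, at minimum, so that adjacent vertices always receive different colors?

3

A, B, E are mutually adjacent, so at least 3 colors are needed.
3 colors suffice: A=blue, B=red, C=blue, D=red, E=green. Every edge joins two different colors.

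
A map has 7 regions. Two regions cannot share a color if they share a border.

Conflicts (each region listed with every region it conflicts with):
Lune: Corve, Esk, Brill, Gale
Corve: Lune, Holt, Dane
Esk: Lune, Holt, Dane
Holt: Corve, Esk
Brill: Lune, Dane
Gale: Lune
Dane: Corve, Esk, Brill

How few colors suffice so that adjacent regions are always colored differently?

2

Esk and Holt conflict, so at least 2 colors are needed.
2 colors suffice: Lune=1, Corve=2, Esk=2, Holt=1, Brill=2, Gale=2, Dane=1. Every pair that conflicts lands in different colors.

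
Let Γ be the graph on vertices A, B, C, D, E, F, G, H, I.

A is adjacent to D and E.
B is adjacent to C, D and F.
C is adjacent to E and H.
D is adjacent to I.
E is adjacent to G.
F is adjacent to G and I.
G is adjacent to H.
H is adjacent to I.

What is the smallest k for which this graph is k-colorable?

The cycle C-B-D-I-H-C has odd length 5, so it cannot be 2-colored; at least 3 colors are needed.
3 colors suffice: A=green, B=blue, C=red, D=red, E=blue, F=green, G=red, H=green, I=blue. Each edge has distinct colors on its endpoints.

3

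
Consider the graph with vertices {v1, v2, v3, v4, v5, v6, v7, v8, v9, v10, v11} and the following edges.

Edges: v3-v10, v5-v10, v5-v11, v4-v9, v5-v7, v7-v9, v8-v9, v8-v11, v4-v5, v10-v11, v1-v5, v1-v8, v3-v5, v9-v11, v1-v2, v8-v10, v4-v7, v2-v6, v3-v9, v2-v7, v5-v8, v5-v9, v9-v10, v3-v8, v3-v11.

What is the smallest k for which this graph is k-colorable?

v3, v5, v8, v9, v10, v11 are pairwise adjacent (a clique of size 6), so at least 6 colors are needed.
A valid assignment using 6 colors: v1=2, v2=1, v3=4, v4=4, v5=1, v6=2, v7=3, v8=3, v9=2, v10=6, v11=5. Every edge joins two different colors.

6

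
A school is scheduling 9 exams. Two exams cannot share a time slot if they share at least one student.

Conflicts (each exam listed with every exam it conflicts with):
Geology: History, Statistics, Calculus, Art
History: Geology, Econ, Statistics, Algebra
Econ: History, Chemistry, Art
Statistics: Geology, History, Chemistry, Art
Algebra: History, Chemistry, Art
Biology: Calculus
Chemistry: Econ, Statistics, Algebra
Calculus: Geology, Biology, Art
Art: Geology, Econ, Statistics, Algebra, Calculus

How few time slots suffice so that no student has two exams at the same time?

Geology, History, Statistics pairwise conflict, so at least 3 time slots are needed.
3 time slots suffice: time slot 1 → {History, Biology, Chemistry, Art}; time slot 2 → {Geology, Econ, Algebra}; time slot 3 → {Statistics, Calculus}. No two conflicting exams share a time slot.

3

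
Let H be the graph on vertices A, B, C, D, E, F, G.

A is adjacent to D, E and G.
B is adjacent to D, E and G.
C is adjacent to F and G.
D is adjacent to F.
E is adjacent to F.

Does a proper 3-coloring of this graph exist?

The chromatic number is 3. The cycle D-F-C-G-A-D has odd length 5, so it cannot be 2-colored; at least 3 colors are needed.
3 colors suffice: color 1 → {A, B, F}; color 2 → {D, E, G}; color 3 → {C}.
That is already a proper 3-coloring.

Yes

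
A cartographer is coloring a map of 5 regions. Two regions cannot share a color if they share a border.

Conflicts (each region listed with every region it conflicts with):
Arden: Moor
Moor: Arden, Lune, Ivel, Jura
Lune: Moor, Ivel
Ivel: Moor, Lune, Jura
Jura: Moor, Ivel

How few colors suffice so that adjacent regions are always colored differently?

Moor, Ivel, Jura are mutually in conflict, so at least 3 colors are needed.
3 colors suffice: Arden=2, Moor=1, Lune=3, Ivel=2, Jura=3. Each listed conflict is separated.

3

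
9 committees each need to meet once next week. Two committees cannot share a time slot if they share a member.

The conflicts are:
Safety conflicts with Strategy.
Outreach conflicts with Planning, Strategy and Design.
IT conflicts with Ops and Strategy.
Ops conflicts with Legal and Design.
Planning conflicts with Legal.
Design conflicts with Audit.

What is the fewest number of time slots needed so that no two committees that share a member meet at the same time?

The cycle Outreach-Strategy-IT-Ops-Design-Outreach has odd length 5, so it cannot be 2-colored; at least 3 time slots are needed.
3 time slots suffice: time slot 1 → {Strategy, Legal, Design}; time slot 2 → {Safety, Outreach, Ops, Audit}; time slot 3 → {IT, Planning}. No two conflicting committees share a time slot.

3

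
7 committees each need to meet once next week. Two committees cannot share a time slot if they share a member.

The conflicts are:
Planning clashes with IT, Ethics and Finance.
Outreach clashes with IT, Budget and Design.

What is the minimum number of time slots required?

Planning and IT conflict, so at least 2 time slots are needed.
A valid assignment using 2 time slots: Planning=1, Outreach=1, IT=2, Ethics=2, Finance=2, Budget=2, Design=2. Each listed conflict is separated.

2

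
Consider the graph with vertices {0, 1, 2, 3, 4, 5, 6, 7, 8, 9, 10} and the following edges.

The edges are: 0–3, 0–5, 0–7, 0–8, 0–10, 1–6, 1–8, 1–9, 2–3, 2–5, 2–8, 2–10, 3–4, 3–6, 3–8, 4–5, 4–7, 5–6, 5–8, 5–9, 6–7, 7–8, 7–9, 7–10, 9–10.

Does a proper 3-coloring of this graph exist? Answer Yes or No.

The chromatic number is 3. 2, 5, 8 are pairwise adjacent, so at least 3 colors are needed.
A valid assignment using 3 colors: 0=c, 1=b, 2=c, 3=b, 4=a, 5=b, 6=a, 7=b, 8=a, 9=c, 10=a.
That is already a proper 3-coloring.

Yes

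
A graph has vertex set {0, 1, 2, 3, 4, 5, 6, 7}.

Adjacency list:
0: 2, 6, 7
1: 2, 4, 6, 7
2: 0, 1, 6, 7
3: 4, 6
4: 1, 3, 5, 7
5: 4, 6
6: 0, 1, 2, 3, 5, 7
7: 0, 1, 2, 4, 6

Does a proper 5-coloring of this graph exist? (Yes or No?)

The chromatic number is 4. 1, 2, 6, 7 are pairwise adjacent (a clique of size 4), so at least 4 colors are needed.
One proper 4-coloring: 0=green, 1=green, 2=yellow, 3=blue, 4=red, 5=blue, 6=red, 7=blue.
Since 5 ≥ 4, a proper 5-coloring certainly exists.

Yes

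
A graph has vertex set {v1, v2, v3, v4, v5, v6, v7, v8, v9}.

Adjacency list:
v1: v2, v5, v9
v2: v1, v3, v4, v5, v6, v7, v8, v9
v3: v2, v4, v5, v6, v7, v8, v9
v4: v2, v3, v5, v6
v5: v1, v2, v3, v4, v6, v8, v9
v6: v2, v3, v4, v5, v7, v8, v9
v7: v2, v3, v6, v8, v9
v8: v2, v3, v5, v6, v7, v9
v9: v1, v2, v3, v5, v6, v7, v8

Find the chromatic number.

v2, v3, v5, v6, v8, v9 form a clique, so at least 6 colors are needed.
6 colors suffice: v1=4, v2=1, v3=5, v4=3, v5=2, v6=4, v7=2, v8=6, v9=3. Each edge has distinct colors on its endpoints.

6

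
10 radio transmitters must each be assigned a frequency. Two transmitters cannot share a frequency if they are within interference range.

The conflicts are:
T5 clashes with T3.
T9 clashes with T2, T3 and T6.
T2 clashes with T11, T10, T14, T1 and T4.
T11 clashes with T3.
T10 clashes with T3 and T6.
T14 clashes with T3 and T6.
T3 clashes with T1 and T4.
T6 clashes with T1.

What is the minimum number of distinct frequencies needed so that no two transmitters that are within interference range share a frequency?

T2 and T11 conflict, so at least 2 frequencies are needed.
2 frequencies suffice: frequency 1 → {T2, T3, T6}; frequency 2 → {T5, T9, T11, T10, T14, T1, T4}. Each listed conflict is separated.

2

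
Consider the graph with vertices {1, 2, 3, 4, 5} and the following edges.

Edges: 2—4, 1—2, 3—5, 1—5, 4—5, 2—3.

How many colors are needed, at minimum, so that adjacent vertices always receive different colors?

2 and 3 are adjacent, so at least 2 colors are needed.
A valid assignment using 2 colors: 1=b, 2=a, 3=b, 4=b, 5=a. Each edge has distinct colors on its endpoints.

2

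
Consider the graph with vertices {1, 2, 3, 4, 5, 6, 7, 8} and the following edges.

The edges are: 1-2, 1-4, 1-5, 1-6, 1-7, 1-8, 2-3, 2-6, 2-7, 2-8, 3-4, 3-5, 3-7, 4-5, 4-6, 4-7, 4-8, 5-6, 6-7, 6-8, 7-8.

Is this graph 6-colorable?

The chromatic number is 5. 1, 2, 6, 7, 8 are pairwise adjacent (a clique of size 5), so at least 5 colors are needed.
5 colors suffice: 1=red, 2=yellow, 3=red, 4=yellow, 5=green, 6=blue, 7=green, 8=purple.
Since 6 ≥ 5, a proper 6-coloring certainly exists.

Yes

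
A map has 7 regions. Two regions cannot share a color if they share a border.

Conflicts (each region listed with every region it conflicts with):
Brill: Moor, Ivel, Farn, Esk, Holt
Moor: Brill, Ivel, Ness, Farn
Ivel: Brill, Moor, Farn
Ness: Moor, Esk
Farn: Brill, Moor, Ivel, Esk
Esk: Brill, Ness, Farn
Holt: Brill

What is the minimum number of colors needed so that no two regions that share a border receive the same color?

4

Brill, Moor, Ivel, Farn all conflict with each other, so at least 4 colors are needed.
4 colors suffice: color 1 → {Brill, Ness}; color 2 → {Farn, Holt}; color 3 → {Moor, Esk}; color 4 → {Ivel}. Each listed conflict is separated.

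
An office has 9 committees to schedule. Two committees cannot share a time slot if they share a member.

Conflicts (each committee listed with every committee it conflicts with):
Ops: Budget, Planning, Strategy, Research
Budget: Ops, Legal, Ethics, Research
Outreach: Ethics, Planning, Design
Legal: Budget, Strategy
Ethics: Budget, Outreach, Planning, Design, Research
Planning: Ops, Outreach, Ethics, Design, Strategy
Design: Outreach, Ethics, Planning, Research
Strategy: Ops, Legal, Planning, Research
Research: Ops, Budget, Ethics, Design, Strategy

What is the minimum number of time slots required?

Outreach, Ethics, Planning, Design are mutually in conflict, so at least 4 time slots are needed.
A valid assignment using 4 time slots: Ops=3, Budget=4, Outreach=4, Legal=1, Ethics=2, Planning=1, Design=3, Strategy=2, Research=1. Every pair that conflicts lands in different time slots.

4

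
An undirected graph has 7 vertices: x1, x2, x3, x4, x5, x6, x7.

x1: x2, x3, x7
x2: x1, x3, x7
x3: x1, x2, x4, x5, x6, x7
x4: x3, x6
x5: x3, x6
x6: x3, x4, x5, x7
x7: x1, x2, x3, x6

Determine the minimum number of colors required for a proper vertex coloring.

x1, x2, x3, x7 form a clique, so at least 4 colors are needed.
One proper 4-coloring: x1=4, x2=2, x3=1, x4=3, x5=3, x6=2, x7=3. Each edge has distinct colors on its endpoints.

4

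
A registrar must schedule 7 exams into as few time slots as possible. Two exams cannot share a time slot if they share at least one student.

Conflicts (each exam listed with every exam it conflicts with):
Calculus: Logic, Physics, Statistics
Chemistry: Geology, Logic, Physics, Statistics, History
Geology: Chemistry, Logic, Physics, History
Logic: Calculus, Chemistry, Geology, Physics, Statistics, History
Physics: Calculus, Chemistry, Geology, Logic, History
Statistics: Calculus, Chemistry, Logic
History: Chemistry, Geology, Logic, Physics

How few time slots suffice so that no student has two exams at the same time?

Chemistry, Geology, Logic, Physics, History are mutually in conflict, so at least 5 time slots are needed.
5 time slots suffice: Calculus=2, Chemistry=2, Geology=4, Logic=1, Physics=3, Statistics=3, History=5. No two conflicting exams share a time slot.

5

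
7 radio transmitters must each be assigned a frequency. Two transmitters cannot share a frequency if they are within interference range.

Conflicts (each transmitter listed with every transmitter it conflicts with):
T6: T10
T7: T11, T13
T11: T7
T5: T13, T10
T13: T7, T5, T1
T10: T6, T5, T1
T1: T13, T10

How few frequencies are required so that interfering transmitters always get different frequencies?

2

T10 and T1 conflict, so at least 2 frequencies are needed.
A valid assignment using 2 frequencies: T6=2, T7=2, T11=1, T5=2, T13=1, T10=1, T1=2. Every pair that conflicts lands in different frequencies.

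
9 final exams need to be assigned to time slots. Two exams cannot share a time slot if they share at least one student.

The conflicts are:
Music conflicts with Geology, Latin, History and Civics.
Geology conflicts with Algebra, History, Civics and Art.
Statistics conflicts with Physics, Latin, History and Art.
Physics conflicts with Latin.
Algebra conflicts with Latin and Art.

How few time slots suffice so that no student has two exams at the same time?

Geology, Algebra, Art are mutually in conflict, so at least 3 time slots are needed.
Using 3 time slots: Music=2, Geology=1, Statistics=1, Physics=2, Algebra=2, Latin=3, History=3, Civics=3, Art=3. No two conflicting exams share a time slot.

3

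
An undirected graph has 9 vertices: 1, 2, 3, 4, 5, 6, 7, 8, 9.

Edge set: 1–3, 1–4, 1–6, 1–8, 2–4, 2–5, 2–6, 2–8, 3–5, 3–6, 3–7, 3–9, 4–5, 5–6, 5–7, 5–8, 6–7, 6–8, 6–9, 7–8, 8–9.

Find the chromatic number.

3, 5, 6, 7 form a clique, so at least 4 colors are needed.
A valid assignment using 4 colors: 1=b, 2=d, 3=c, 4=a, 5=b, 6=a, 7=d, 8=c, 9=b. Each edge has distinct colors on its endpoints.

4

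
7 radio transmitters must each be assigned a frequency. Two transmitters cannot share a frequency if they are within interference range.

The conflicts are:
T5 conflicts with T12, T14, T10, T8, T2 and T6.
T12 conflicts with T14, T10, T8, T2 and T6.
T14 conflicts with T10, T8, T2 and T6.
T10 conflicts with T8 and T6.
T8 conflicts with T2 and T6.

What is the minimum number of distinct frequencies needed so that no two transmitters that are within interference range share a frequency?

T5, T12, T14, T10, T8, T6 all conflict with each other, so at least 6 frequencies are needed.
Using 6 frequencies: T5=4, T12=2, T14=3, T10=5, T8=1, T2=5, T6=6. No two conflicting transmitters share a frequency.

6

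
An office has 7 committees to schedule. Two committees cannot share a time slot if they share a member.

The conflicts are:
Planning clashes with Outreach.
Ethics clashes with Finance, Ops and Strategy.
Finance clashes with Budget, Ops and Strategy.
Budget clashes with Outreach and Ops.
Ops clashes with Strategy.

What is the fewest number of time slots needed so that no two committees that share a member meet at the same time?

4

Ethics, Finance, Ops, Strategy are mutually in conflict, so at least 4 time slots are needed.
4 time slots suffice: time slot 1 → {Finance, Outreach}; time slot 2 → {Planning, Ops}; time slot 3 → {Budget, Strategy}; time slot 4 → {Ethics}. Each listed conflict is separated.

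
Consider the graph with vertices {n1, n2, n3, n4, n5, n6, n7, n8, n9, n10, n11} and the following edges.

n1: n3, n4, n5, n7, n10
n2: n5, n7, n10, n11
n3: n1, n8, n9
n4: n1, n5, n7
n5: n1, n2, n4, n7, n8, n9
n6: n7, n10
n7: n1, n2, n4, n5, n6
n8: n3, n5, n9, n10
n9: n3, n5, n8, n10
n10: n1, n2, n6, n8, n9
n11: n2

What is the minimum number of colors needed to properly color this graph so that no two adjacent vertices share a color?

n1, n4, n5, n7 are mutually adjacent (a clique of size 4), so at least 4 colors are needed.
A valid assignment using 4 colors: n1=2, n2=2, n3=1, n4=4, n5=1, n6=2, n7=3, n8=2, n9=3, n10=1, n11=1. No two adjacent vertices share a color.

4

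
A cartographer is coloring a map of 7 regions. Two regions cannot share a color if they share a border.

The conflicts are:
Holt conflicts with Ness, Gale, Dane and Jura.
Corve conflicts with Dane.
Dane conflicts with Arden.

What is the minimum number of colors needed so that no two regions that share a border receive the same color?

2

Holt and Dane conflict, so at least 2 colors are needed.
A valid assignment using 2 colors: Holt=1, Ness=2, Corve=1, Gale=2, Dane=2, Arden=1, Jura=2. Every pair that conflicts lands in different colors.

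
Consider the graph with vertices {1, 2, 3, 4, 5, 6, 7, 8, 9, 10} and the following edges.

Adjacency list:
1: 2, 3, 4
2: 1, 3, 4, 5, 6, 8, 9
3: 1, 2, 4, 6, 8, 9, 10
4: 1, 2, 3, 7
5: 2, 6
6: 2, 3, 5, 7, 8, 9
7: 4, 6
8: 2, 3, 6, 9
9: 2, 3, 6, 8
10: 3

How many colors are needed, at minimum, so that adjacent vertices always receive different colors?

5

2, 3, 6, 8, 9 form a clique, so at least 5 colors are needed.
5 colors suffice: color a → {3, 5, 7}; color b → {2, 10}; color c → {4, 6}; color d → {1, 8}; color e → {9}. No two adjacent vertices share a color.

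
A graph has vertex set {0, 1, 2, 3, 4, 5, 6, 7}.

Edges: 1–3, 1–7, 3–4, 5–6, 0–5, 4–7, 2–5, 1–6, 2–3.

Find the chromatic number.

The cycle 6-5-2-3-1-6 has odd length 5, so it cannot be 2-colored; at least 3 colors are needed.
3 colors suffice: color red → {1, 4, 5}; color blue → {0, 3, 6, 7}; color green → {2}. Every edge joins two different colors.

3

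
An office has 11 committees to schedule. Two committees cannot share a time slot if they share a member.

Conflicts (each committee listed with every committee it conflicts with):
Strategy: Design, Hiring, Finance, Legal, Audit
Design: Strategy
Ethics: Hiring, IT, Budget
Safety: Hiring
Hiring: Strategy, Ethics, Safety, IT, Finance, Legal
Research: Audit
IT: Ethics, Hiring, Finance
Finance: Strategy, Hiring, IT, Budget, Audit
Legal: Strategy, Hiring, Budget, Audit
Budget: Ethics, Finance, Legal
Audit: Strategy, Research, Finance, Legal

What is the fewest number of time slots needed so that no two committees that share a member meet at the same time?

3

Ethics, Hiring, IT pairwise conflict, so at least 3 time slots are needed.
A valid assignment using 3 time slots: Strategy=3, Design=1, Ethics=2, Safety=2, Hiring=1, Research=2, IT=3, Finance=2, Legal=2, Budget=1, Audit=1. No two conflicting committees share a time slot.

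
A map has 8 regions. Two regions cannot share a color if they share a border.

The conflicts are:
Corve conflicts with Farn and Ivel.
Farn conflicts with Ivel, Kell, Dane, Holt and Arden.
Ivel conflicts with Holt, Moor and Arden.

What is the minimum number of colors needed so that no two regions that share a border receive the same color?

Farn, Ivel, Holt all conflict with each other, so at least 3 colors are needed.
One proper 3-coloring: Corve=3, Farn=1, Ivel=2, Kell=2, Dane=2, Holt=3, Moor=1, Arden=3. Each listed conflict is separated.

3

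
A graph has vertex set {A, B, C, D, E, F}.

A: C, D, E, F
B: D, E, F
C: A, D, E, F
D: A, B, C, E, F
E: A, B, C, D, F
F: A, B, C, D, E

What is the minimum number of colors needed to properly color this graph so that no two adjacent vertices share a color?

5

A, C, D, E, F are mutually adjacent (a clique of size 5), so at least 5 colors are needed.
5 colors suffice: A=5, B=4, C=4, D=2, E=1, F=3. Each edge has distinct colors on its endpoints.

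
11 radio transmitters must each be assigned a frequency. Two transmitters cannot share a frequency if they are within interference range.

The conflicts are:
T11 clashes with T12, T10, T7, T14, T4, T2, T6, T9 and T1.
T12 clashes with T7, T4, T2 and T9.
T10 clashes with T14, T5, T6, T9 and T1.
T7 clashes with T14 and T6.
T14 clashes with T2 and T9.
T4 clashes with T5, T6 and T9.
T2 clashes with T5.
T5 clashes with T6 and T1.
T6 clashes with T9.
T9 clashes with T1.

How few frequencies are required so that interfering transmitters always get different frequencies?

4

T11, T12, T4, T9 pairwise conflict, so at least 4 frequencies are needed.
4 frequencies suffice: frequency 1 → {T11, T5}; frequency 2 → {T7, T2, T9}; frequency 3 → {T12, T14, T6, T1}; frequency 4 → {T10, T4}. Each listed conflict is separated.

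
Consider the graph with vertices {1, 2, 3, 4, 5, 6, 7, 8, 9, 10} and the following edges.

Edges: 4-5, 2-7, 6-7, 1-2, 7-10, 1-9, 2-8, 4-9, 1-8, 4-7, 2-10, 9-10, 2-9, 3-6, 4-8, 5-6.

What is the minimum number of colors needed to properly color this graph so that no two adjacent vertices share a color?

3

2, 9, 10 are pairwise adjacent, so at least 3 colors are needed.
One proper 3-coloring: 1=green, 2=red, 3=blue, 4=red, 5=blue, 6=red, 7=blue, 8=blue, 9=blue, 10=green. No two adjacent vertices share a color.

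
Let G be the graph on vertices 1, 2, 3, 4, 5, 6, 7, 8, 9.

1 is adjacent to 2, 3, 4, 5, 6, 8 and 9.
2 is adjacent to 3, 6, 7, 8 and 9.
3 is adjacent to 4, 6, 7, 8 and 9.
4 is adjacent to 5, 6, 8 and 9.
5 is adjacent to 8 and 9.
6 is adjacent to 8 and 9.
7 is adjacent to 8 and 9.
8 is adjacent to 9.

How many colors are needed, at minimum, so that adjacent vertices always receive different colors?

1, 2, 3, 6, 8, 9 form a clique, so at least 6 colors are needed.
6 colors suffice: color a → {9}; color b → {8}; color c → {1, 7}; color d → {3, 5}; color e → {6}; color f → {2, 4}. Every edge joins two different colors.

6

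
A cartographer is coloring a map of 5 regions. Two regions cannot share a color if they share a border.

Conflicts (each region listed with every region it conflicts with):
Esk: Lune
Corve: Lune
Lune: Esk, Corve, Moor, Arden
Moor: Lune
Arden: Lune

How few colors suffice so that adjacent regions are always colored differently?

Esk and Lune conflict, so at least 2 colors are needed.
One proper 2-coloring: Esk=2, Corve=2, Lune=1, Moor=2, Arden=2. Every pair that conflicts lands in different colors.

2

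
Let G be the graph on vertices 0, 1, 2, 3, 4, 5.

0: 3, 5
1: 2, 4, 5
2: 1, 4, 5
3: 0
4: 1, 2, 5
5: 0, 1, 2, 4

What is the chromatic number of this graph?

4

1, 2, 4, 5 are pairwise adjacent (a clique of size 4), so at least 4 colors are needed.
4 colors suffice: color a → {3, 5}; color b → {0, 4}; color c → {1}; color d → {2}. Each edge has distinct colors on its endpoints.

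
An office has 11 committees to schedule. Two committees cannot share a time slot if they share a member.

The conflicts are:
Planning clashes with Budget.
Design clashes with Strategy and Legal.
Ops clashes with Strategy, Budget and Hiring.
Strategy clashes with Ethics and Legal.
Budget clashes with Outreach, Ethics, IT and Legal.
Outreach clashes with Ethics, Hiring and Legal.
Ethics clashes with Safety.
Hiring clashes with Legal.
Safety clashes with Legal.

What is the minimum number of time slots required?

3

Budget, Outreach, Legal all conflict with each other, so at least 3 time slots are needed.
3 time slots suffice: time slot 1 → {Strategy, Budget, Hiring, Safety}; time slot 2 → {Planning, Ops, Ethics, IT, Legal}; time slot 3 → {Design, Outreach}. No two conflicting committees share a time slot.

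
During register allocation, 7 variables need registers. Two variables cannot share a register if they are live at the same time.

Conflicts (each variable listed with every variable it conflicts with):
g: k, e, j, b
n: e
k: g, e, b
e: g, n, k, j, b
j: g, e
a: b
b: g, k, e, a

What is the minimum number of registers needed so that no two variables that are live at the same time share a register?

g, k, e, b all conflict with each other, so at least 4 registers are needed.
A valid assignment using 4 registers: g=2, n=2, k=4, e=1, j=3, a=1, b=3. Every pair that conflicts lands in different registers.

4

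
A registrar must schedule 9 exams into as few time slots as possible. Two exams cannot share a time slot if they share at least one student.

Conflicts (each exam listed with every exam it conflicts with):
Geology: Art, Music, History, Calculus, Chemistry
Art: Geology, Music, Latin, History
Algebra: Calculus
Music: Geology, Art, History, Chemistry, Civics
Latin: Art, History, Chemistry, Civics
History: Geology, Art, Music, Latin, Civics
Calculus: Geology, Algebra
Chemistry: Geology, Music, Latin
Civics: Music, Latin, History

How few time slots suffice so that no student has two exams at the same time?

Geology, Art, Music, History are mutually in conflict, so at least 4 time slots are needed.
4 time slots suffice: Geology=1, Art=4, Algebra=1, Music=3, Latin=1, History=2, Calculus=2, Chemistry=2, Civics=4. Each listed conflict is separated.

4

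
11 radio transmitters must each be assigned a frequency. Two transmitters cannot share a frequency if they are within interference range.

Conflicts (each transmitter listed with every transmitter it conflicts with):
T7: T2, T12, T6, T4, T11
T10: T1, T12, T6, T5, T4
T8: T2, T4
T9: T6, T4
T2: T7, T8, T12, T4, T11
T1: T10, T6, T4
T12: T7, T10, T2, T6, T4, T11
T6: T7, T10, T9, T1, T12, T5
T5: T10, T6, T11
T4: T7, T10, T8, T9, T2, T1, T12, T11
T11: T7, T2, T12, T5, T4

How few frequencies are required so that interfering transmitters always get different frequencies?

T7, T2, T12, T4, T11 are mutually in conflict, so at least 5 frequencies are needed.
5 frequencies suffice: frequency 1 → {T6, T4}; frequency 2 → {T8, T9, T1, T12, T5}; frequency 3 → {T10, T11}; frequency 4 → {T2}; frequency 5 → {T7}. Every pair that conflicts lands in different frequencies.

5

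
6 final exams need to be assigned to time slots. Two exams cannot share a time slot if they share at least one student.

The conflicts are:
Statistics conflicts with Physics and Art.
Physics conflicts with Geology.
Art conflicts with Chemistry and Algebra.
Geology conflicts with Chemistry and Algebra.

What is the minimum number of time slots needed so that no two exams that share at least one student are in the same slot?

3

The cycle Physics-Geology-Algebra-Art-Statistics-Physics has odd length 5, so it cannot be 2-colored; at least 3 time slots are needed.
3 time slots suffice: time slot 1 → {Art, Geology}; time slot 2 → {Physics, Chemistry, Algebra}; time slot 3 → {Statistics}. Each listed conflict is separated.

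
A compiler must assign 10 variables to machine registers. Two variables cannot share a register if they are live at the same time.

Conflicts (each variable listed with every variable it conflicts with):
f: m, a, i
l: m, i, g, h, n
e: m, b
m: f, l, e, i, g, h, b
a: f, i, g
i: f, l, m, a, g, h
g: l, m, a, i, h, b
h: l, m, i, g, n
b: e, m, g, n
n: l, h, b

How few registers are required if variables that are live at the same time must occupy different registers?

5

l, m, i, g, h all conflict with each other, so at least 5 registers are needed.
Using 5 registers: f=2, l=5, e=2, m=1, a=1, i=3, g=2, h=4, b=3, n=1. Each listed conflict is separated.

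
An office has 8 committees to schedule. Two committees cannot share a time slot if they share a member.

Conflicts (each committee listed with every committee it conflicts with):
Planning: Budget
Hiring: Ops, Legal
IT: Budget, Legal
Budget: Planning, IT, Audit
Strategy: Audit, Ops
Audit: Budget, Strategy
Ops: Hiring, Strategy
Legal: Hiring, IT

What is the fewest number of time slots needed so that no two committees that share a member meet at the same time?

The cycle Legal-Hiring-Ops-Strategy-Audit-Budget-IT-Legal has odd length 7, so it cannot be 2-colored; at least 3 time slots are needed.
3 time slots suffice: time slot 1 → {Budget, Strategy, Legal}; time slot 2 → {Planning, IT, Audit, Ops}; time slot 3 → {Hiring}. No two conflicting committees share a time slot.

3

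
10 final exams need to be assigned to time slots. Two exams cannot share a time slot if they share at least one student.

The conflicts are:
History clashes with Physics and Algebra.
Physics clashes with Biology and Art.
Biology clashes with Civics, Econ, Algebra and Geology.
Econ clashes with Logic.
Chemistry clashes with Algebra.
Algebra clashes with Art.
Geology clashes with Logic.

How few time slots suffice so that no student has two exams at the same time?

Chemistry and Algebra conflict, so at least 2 time slots are needed.
2 time slots suffice: History=1, Physics=2, Biology=1, Civics=2, Econ=2, Chemistry=1, Algebra=2, Art=1, Geology=2, Logic=1. No two conflicting exams share a time slot.

2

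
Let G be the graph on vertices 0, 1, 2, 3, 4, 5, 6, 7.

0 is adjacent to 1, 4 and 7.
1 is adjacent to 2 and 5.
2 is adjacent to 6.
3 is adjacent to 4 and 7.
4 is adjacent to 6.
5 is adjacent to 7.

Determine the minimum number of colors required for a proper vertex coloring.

3

The cycle 4-6-2-1-0-4 has odd length 5, so it cannot be 2-colored; at least 3 colors are needed.
A valid assignment using 3 colors: 0=b, 1=a, 2=b, 3=b, 4=a, 5=b, 6=c, 7=a. Each edge has distinct colors on its endpoints.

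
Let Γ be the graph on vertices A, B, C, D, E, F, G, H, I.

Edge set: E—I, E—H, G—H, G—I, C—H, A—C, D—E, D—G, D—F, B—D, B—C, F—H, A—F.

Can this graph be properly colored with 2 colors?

No

The cycle G-D-B-C-H-G has odd length 5, so it cannot be 2-colored; at least 3 colors are needed.
So 2 colors are not enough.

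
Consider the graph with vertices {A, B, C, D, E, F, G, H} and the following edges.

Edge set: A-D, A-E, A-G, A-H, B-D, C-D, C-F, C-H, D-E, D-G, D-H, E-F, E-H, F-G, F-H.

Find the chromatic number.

A, D, E, H are mutually adjacent (a clique of size 4), so at least 4 colors are needed.
4 colors suffice: color red → {D, F}; color blue → {B, G, H}; color green → {A, C}; color yellow → {E}. No two adjacent vertices share a color.

4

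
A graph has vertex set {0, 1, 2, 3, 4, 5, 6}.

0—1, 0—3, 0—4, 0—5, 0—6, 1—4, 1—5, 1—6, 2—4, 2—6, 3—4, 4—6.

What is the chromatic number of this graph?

4

0, 1, 4, 6 are pairwise adjacent (a clique of size 4), so at least 4 colors are needed.
4 colors suffice: 0=a, 1=d, 2=a, 3=c, 4=b, 5=b, 6=c. Every edge joins two different colors.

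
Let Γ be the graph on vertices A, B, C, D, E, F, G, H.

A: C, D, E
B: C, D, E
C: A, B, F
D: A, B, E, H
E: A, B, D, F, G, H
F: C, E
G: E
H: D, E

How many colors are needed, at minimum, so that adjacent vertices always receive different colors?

3

A, D, E are mutually adjacent, so at least 3 colors are needed.
3 colors suffice: color red → {C, E}; color blue → {D, F, G}; color green → {A, B, H}. No two adjacent vertices share a color.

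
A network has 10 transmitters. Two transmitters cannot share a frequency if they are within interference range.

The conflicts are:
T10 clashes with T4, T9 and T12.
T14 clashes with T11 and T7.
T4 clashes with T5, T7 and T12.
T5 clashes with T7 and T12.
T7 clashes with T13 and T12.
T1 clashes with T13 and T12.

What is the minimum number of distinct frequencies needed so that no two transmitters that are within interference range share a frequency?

T4, T5, T7, T12 pairwise conflict, so at least 4 frequencies are needed.
4 frequencies suffice: T10=2, T14=1, T4=3, T5=4, T11=2, T9=1, T7=2, T1=2, T13=1, T12=1. Each listed conflict is separated.

4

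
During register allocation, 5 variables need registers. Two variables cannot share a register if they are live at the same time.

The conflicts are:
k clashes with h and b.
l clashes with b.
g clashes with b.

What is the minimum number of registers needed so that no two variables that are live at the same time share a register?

2

l and b conflict, so at least 2 registers are needed.
2 registers suffice: register 1 → {h, b}; register 2 → {k, l, g}. Each listed conflict is separated.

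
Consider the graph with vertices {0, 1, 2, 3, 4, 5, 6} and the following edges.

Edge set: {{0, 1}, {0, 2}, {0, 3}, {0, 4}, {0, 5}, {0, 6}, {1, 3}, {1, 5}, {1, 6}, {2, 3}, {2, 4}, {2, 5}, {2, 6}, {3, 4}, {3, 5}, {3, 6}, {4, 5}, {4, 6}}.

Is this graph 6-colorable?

The chromatic number is 5. 0, 2, 3, 4, 6 are pairwise adjacent (a clique of size 5), so at least 5 colors are needed.
One proper 5-coloring: 0=red, 1=yellow, 2=yellow, 3=blue, 4=purple, 5=green, 6=green.
Since 6 ≥ 5, a proper 6-coloring certainly exists.

Yes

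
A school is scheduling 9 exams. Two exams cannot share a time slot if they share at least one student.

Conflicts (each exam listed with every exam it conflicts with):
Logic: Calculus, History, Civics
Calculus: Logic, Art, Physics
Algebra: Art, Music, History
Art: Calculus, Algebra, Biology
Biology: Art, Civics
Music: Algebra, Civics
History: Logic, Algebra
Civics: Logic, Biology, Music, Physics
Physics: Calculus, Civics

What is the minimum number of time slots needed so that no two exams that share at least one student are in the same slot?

3

The cycle Algebra-Art-Calculus-Logic-History-Algebra has odd length 5, so it cannot be 2-colored; at least 3 time slots are needed.
3 time slots suffice: Logic=2, Calculus=1, Algebra=1, Art=2, Biology=3, Music=2, History=3, Civics=1, Physics=2. Every pair that conflicts lands in different time slots.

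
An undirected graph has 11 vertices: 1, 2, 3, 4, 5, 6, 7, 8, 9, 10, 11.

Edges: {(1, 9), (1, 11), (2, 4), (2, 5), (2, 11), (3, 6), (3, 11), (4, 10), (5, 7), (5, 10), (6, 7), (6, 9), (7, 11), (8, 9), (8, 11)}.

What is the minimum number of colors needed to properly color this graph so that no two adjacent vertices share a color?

3

The cycle 6-9-1-11-7-6 has odd length 5, so it cannot be 2-colored; at least 3 colors are needed.
3 colors suffice: 1=blue, 2=blue, 3=blue, 4=red, 5=red, 6=green, 7=blue, 8=blue, 9=red, 10=blue, 11=red. Every edge joins two different colors.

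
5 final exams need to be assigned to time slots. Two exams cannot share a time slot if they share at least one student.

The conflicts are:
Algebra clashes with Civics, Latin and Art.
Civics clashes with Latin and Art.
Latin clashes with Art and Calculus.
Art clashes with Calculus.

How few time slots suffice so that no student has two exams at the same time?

Algebra, Civics, Latin, Art all conflict with each other, so at least 4 time slots are needed.
Using 4 time slots: Algebra=3, Civics=4, Latin=1, Art=2, Calculus=3. Every pair that conflicts lands in different time slots.

4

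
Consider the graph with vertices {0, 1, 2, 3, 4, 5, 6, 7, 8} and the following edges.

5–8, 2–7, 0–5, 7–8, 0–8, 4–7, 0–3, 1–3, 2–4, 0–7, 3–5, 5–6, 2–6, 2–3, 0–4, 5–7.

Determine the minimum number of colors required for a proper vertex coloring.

4

0, 5, 7, 8 form a clique, so at least 4 colors are needed.
4 colors suffice: color red → {3, 6, 7}; color blue → {1, 2, 5}; color green → {0}; color yellow → {4, 8}. No two adjacent vertices share a color.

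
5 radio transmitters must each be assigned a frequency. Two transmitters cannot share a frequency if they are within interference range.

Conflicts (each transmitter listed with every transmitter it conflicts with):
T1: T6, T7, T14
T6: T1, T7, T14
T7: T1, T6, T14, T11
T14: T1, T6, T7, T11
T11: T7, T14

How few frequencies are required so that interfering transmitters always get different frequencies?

T1, T6, T7, T14 pairwise conflict, so at least 4 frequencies are needed.
4 frequencies suffice: frequency 1 → {T14}; frequency 2 → {T7}; frequency 3 → {T6, T11}; frequency 4 → {T1}. Every pair that conflicts lands in different frequencies.

4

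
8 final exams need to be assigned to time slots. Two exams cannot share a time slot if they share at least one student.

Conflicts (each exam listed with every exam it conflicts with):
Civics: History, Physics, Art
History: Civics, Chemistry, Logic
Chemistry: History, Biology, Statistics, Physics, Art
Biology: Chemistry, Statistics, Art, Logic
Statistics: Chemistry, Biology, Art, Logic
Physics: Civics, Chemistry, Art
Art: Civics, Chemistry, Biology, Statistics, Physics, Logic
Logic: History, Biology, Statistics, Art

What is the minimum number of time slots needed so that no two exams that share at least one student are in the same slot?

Biology, Statistics, Art, Logic are mutually in conflict, so at least 4 time slots are needed.
4 time slots suffice: time slot 1 → {History, Art}; time slot 2 → {Civics, Chemistry, Logic}; time slot 3 → {Biology, Physics}; time slot 4 → {Statistics}. Each listed conflict is separated.

4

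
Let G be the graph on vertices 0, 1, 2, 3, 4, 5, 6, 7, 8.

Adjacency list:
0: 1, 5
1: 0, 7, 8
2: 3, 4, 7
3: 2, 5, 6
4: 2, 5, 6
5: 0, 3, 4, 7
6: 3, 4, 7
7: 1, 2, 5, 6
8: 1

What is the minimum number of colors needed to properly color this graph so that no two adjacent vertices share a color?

3 and 6 are adjacent, so at least 2 colors are needed.
One proper 2-coloring: 0=red, 1=blue, 2=blue, 3=red, 4=red, 5=blue, 6=blue, 7=red, 8=red. No two adjacent vertices share a color.

2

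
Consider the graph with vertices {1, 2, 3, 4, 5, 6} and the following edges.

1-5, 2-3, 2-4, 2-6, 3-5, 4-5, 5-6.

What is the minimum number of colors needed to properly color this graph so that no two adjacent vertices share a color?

2 and 3 are adjacent, so at least 2 colors are needed.
2 colors suffice: 1=blue, 2=red, 3=blue, 4=blue, 5=red, 6=blue. Every edge joins two different colors.

2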